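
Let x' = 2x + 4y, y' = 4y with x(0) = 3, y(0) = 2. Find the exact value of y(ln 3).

A = [[2,4],[0,4]]; eigenvalues λ = 4, 2.
Eigenvectors: (-2,-1) for λ=4, (-1,0) for λ=2.
From the initial condition, c_1 = -2, c_2 = 1.
y(ln 3) = (-2)(3^4)(-1) + (1)(3^2)(0) = 162.

162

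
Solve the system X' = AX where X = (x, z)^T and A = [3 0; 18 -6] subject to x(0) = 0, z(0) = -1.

Coefficient matrix A = [[3, 0], [18, -6]].
Characteristic polynomial det(A - λI) = λ^2 + 3λ - 18 = 0.
Eigenvalues λ = -6, 3.
For λ=-6: (A-λI) row 1 is [9, 0], so an eigenvector is (0, 1).
For λ=3: (A-λI) row 2 is [18, -9], so an eigenvector is (1, 2).
General solution: c_1e^(-6t)(0,1) + c_2e^(3t)(1,2).
Applying x(0)=0, z(0)=-1 gives c_1=-1, c_2=0.

x(t) = 0, z(t) = -e^(-6t)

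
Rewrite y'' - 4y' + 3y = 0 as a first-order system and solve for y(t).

Let x_1 = y, x_2 = y'. Then x_1' = x_2 and x_2' = -3x_1 + 4x_2.
A = [[0,1],[-3,4]]; det(A-λI) = λ^2 - 4λ + 3.
Eigenvalues λ = 1, 3 with eigenvectors (1,1), (1,3).

y(t) = C_1e^(t) + C_2e^(3t)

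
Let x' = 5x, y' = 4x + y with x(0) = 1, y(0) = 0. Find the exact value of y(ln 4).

1020

A = [[5,0],[4,1]]; eigenvalues λ = 5, 1.
Eigenvectors: (-1,-1) for λ=5, (0,1) for λ=1.
From the initial condition, c_1 = -1, c_2 = -1.
y(ln 4) = (-1)(4^5)(-1) + (-1)(4^1)(1) = 1020.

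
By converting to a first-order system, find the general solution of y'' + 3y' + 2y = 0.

y(t) = K_1e^(-2t) + K_2e^(-t)

Let x_1 = y, x_2 = y'. Then x_1' = x_2 and x_2' = -2x_1 - 3x_2.
A = [[0,1],[-2,-3]]; det(A-λI) = λ^2 + 3λ + 2.
Eigenvalues λ = -2, -1 with eigenvectors (1,-2), (1,-1).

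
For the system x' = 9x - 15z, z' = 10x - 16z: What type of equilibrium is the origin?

A = [[9,-15],[10,-16]]; det(A-λI) = λ^2 + 7λ + 6.
λ = -1, -6: both negative.

stable node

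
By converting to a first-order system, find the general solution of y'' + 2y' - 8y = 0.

Let x_1 = y, x_2 = y'. Then x_1' = x_2 and x_2' = 8x_1 - 2x_2.
A = [[0,1],[8,-2]]; det(A-λI) = λ^2 + 2λ - 8.
Eigenvalues λ = -4, 2 with eigenvectors (1,-4), (1,2).

y(t) = c_1e^(-4t) + c_2e^(2t)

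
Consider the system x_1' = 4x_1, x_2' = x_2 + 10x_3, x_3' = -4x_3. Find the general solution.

x_1(t) = -C_2e^(4t), x_2(t) = -2C_1e^(-4t) + C_3e^(t), x_3(t) = C_1e^(-4t)

Coefficient matrix A = [[4, 0, 0], [0, 1, 10], [0, 0, -4]].
det(A - λI) = 0 gives eigenvalues λ = -4, 4, 1.
For λ=-4: eigenvector (0,-2,1).
For λ=4: eigenvector (-1,0,0).
For λ=1: eigenvector (0,1,0).
General solution: C_1e^(-4t)(0,-2,1) + C_2e^(4t)(-1,0,0) + C_3e^(t)(0,1,0).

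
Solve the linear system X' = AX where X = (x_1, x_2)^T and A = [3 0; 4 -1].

Coefficient matrix A = [[3, 0], [4, -1]].
Characteristic polynomial det(A - λI) = λ^2 - 2λ - 3 = 0.
Eigenvalues λ = 3, -1.
For λ=3: (A-λI) row 2 is [4, -4], so an eigenvector is (-1, -1).
For λ=-1: (A-λI) row 1 is [4, 0], so an eigenvector is (0, 1).
General solution: K_1e^(3t)(-1,-1) + K_2e^(-t)(0,1).

x_1(t) = -K_1e^(3t), x_2(t) = -K_1e^(3t) + K_2e^(-t)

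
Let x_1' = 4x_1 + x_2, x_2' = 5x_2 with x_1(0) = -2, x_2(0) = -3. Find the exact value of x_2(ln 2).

-96

A = [[4,1],[0,5]]; eigenvalues λ = 4, 5.
Eigenvectors: (-1,0) for λ=4, (1,1) for λ=5.
From the initial condition, c_1 = -1, c_2 = -3.
x_2(ln 2) = (-1)(2^4)(0) + (-3)(2^5)(1) = -96.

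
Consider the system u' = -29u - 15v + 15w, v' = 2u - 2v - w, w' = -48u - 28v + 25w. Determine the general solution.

Coefficient matrix A = [[-29, -15, 15], [2, -2, -1], [-48, -28, 25]].
det(A - λI) = 0 gives eigenvalues λ = -4, -3, 1.
For λ=-4: eigenvector (3,-1,4).
For λ=-3: eigenvector (0,1,1).
For λ=1: eigenvector (1,0,2).
General solution: K_1e^(-4t)(3,-1,4) + K_2e^(-3t)(0,1,1) + K_3e^(t)(1,0,2).

u(t) = 3K_1e^(-4t) + K_3e^(t), v(t) = -K_1e^(-4t) + K_2e^(-3t), w(t) = 4K_1e^(-4t) + K_2e^(-3t) + 2K_3e^(t)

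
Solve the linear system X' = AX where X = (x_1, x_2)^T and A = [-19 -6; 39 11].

Coefficient matrix A = [[-19, -6], [39, 11]].
Characteristic polynomial det(A - λI) = λ^2 + 8λ + 25 = 0.
Eigenvalues λ = -4 ± 3i (complex conjugate pair).
For λ=-4+3i: an eigenvector is (-1,2) - i(1,-3) = (-1 - i, 2 + 3i).
A real fundamental pair from Re and Im of e^((-4+3i)t)v: X_1 = e^(-4t)(cos(3t)·(-1,2) + sin(3t)·(1,-3)), X_2 = e^(-4t)(sin(3t)·(-1,2) - cos(3t)·(1,-3)).
General solution: c_1X_1 + c_2X_2.

x_1(t) = c_1e^(-4t)sin(3t) - c_1e^(-4t)cos(3t) - c_2e^(-4t)sin(3t) - c_2e^(-4t)cos(3t), x_2(t) = -3c_1e^(-4t)sin(3t) + 2c_1e^(-4t)cos(3t) + 2c_2e^(-4t)sin(3t) + 3c_2e^(-4t)cos(3t)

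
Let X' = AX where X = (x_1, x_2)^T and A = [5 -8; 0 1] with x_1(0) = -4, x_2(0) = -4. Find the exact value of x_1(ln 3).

A = [[5,-8],[0,1]]; eigenvalues λ = 1, 5.
Eigenvectors: (2,1) for λ=1, (-1,0) for λ=5.
From the initial condition, c_1 = -4, c_2 = -4.
x_1(ln 3) = (-4)(3^1)(2) + (-4)(3^5)(-1) = 948.

948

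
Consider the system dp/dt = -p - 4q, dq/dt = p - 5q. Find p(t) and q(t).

Coefficient matrix A = [[-1, -4], [1, -5]].
Characteristic polynomial det(A - λI) = λ^2 + 6λ + 9 = 0.
Single eigenvalue λ = -3 with algebraic multiplicity 2.
Eigenvector v = (-2,-1); generalized eigenvector w with (A-λI)w=v is (-3,-1).
General solution: e^(-3t)[c_1·v + c_2·(t·v + w)].

p(t) = -2c_1e^(-3t) - 2c_2te^(-3t) - 3c_2e^(-3t), q(t) = -c_1e^(-3t) - c_2te^(-3t) - c_2e^(-3t)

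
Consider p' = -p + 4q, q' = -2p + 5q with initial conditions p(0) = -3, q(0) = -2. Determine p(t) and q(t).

p(t) = -e^(3t) - 2e^(t), q(t) = -e^(3t) - e^(t)

Coefficient matrix A = [[-1, 4], [-2, 5]].
Characteristic polynomial det(A - λI) = λ^2 - 4λ + 3 = 0.
Eigenvalues λ = 3, 1.
For λ=3: (A-λI) row 1 is [-4, 4], so an eigenvector is (-1, -1).
For λ=1: (A-λI) row 1 is [-2, 4], so an eigenvector is (-2, -1).
General solution: C_1e^(3t)(-1,-1) + C_2e^(t)(-2,-1).
Applying p(0)=-3, q(0)=-2 gives C_1=1, C_2=1.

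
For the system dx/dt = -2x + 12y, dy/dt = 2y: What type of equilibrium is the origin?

A = [[-2,12],[0,2]]; det(A-λI) = λ^2 - 4.
λ = 2, -2: opposite signs.

saddle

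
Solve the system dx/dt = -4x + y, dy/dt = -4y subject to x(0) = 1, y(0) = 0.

x(t) = e^(-4t), y(t) = 0

Coefficient matrix A = [[-4, 1], [0, -4]].
Characteristic polynomial det(A - λI) = λ^2 + 8λ + 16 = 0.
Single eigenvalue λ = -4 with algebraic multiplicity 2.
Eigenvector v = (1,0); generalized eigenvector w with (A-λI)w=v is (3,1).
General solution: e^(-4t)[K_1·v + K_2·(t·v + w)].
Applying x(0)=1, y(0)=0 gives K_1=1, K_2=0.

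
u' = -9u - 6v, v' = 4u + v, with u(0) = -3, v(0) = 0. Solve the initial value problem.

u(t) = 6e^(-3t) - 9e^(-5t), v(t) = -6e^(-3t) + 6e^(-5t)

Coefficient matrix A = [[-9, -6], [4, 1]].
Characteristic polynomial det(A - λI) = λ^2 + 8λ + 15 = 0.
Eigenvalues λ = -3, -5.
For λ=-3: (A-λI) row 1 is [-6, -6], so an eigenvector is (-1, 1).
For λ=-5: (A-λI) row 1 is [-4, -6], so an eigenvector is (-3, 2).
General solution: c_1e^(-3t)(-1,1) + c_2e^(-5t)(-3,2).
Applying u(0)=-3, v(0)=0 gives c_1=-6, c_2=3.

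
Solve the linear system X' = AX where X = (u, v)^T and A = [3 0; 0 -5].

u(t) = -C_2e^(3t), v(t) = C_1e^(-5t)

Coefficient matrix A = [[3, 0], [0, -5]].
Characteristic polynomial det(A - λI) = λ^2 + 2λ - 15 = 0.
Eigenvalues λ = -5, 3.
For λ=-5: (A-λI) row 1 is [8, 0], so an eigenvector is (0, 1).
For λ=3: (A-λI) row 2 is [0, -8], so an eigenvector is (-1, 0).
General solution: C_1e^(-5t)(0,1) + C_2e^(3t)(-1,0).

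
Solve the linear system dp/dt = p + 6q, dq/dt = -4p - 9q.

Coefficient matrix A = [[1, 6], [-4, -9]].
Characteristic polynomial det(A - λI) = λ^2 + 8λ + 15 = 0.
Eigenvalues λ = -3, -5.
For λ=-3: (A-λI) row 1 is [4, 6], so an eigenvector is (-3, 2).
For λ=-5: (A-λI) row 1 is [6, 6], so an eigenvector is (-1, 1).
General solution: K_1e^(-3t)(-3,2) + K_2e^(-5t)(-1,1).

p(t) = -3K_1e^(-3t) - K_2e^(-5t), q(t) = 2K_1e^(-3t) + K_2e^(-5t)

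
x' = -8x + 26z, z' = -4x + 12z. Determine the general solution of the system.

Coefficient matrix A = [[-8, 26], [-4, 12]].
Characteristic polynomial det(A - λI) = λ^2 - 4λ + 8 = 0.
Eigenvalues λ = 2 ± 2i (complex conjugate pair).
For λ=2+2i: an eigenvector is (3,1) - i(-2,-1) = (3 + 2i, 1 + i).
A real fundamental pair from Re and Im of e^((2+2i)t)v: X_1 = e^(2t)(cos(2t)·(3,1) + sin(2t)·(-2,-1)), X_2 = e^(2t)(sin(2t)·(3,1) - cos(2t)·(-2,-1)).
General solution: C_1X_1 + C_2X_2.

x(t) = -2C_1e^(2t)sin(2t) + 3C_1e^(2t)cos(2t) + 3C_2e^(2t)sin(2t) + 2C_2e^(2t)cos(2t), z(t) = -C_1e^(2t)sin(2t) + C_1e^(2t)cos(2t) + C_2e^(2t)sin(2t) + C_2e^(2t)cos(2t)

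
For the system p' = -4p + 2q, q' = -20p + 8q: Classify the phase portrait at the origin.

A = [[-4,2],[-20,8]]; det(A-λI) = λ^2 - 4λ + 8.
λ = 2 ± 2i: positive real part.

unstable spiral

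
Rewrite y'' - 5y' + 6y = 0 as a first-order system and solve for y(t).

Let x_1 = y, x_2 = y'. Then x_1' = x_2 and x_2' = -6x_1 + 5x_2.
A = [[0,1],[-6,5]]; det(A-λI) = λ^2 - 5λ + 6.
Eigenvalues λ = 3, 2 with eigenvectors (1,3), (1,2).

y(t) = c_1e^(3t) + c_2e^(2t)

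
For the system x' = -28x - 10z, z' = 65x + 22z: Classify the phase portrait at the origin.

stable spiral

A = [[-28,-10],[65,22]]; det(A-λI) = λ^2 + 6λ + 34.
λ = -3 ± 5i: negative real part.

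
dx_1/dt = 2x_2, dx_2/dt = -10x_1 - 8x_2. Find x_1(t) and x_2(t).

Coefficient matrix A = [[0, 2], [-10, -8]].
Characteristic polynomial det(A - λI) = λ^2 + 8λ + 20 = 0.
Eigenvalues λ = -4 ± 2i (complex conjugate pair).
For λ=-4+2i: an eigenvector is (1,-2) - i(0,-1) = (1, -2 + i).
A real fundamental pair from Re and Im of e^((-4+2i)t)v: X_1 = e^(-4t)(cos(2t)·(1,-2) + sin(2t)·(0,-1)), X_2 = e^(-4t)(sin(2t)·(1,-2) - cos(2t)·(0,-1)).
General solution: K_1X_1 + K_2X_2.

x_1(t) = K_1e^(-4t)cos(2t) + K_2e^(-4t)sin(2t), x_2(t) = -K_1e^(-4t)sin(2t) - 2K_1e^(-4t)cos(2t) - 2K_2e^(-4t)sin(2t) + K_2e^(-4t)cos(2t)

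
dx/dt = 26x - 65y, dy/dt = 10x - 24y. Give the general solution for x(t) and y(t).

Coefficient matrix A = [[26, -65], [10, -24]].
Characteristic polynomial det(A - λI) = λ^2 - 2λ + 26 = 0.
Eigenvalues λ = 1 ± 5i (complex conjugate pair).
For λ=1+5i: an eigenvector is (-2,-1) - i(3,1) = (-2 - 3i, -1 - i).
A real fundamental pair from Re and Im of e^((1+5i)t)v: X_1 = e^(t)(cos(5t)·(-2,-1) + sin(5t)·(3,1)), X_2 = e^(t)(sin(5t)·(-2,-1) - cos(5t)·(3,1)).
General solution: C_1X_1 + C_2X_2.

x(t) = 3C_1e^(t)sin(5t) - 2C_1e^(t)cos(5t) - 2C_2e^(t)sin(5t) - 3C_2e^(t)cos(5t), y(t) = C_1e^(t)sin(5t) - C_1e^(t)cos(5t) - C_2e^(t)sin(5t) - C_2e^(t)cos(5t)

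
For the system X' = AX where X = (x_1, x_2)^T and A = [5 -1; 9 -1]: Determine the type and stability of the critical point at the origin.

unstable improper node

A = [[5,-1],[9,-1]]; det(A-λI) = λ^2 - 4λ + 4.
repeated λ = 2 with a single eigenvector.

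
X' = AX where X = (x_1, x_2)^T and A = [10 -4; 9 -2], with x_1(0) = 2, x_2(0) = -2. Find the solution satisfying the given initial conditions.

Coefficient matrix A = [[10, -4], [9, -2]].
Characteristic polynomial det(A - λI) = λ^2 - 8λ + 16 = 0.
Single eigenvalue λ = 4 with algebraic multiplicity 2.
Eigenvector v = (-2,-3); generalized eigenvector w with (A-λI)w=v is (-1,-1).
General solution: e^(4t)[c_1·v + c_2·(t·v + w)].
Applying x_1(0)=2, x_2(0)=-2 gives c_1=4, c_2=-10.

x_1(t) = 20te^(4t) + 2e^(4t), x_2(t) = 30te^(4t) - 2e^(4t)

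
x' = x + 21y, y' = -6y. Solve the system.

Coefficient matrix A = [[1, 21], [0, -6]].
Characteristic polynomial det(A - λI) = λ^2 + 5λ - 6 = 0.
Eigenvalues λ = -6, 1.
For λ=-6: (A-λI) row 1 is [7, 21], so an eigenvector is (3, -1).
For λ=1: (A-λI) row 1 is [0, 21], so an eigenvector is (-1, 0).
General solution: C_1e^(-6t)(3,-1) + C_2e^(t)(-1,0).

x(t) = 3C_1e^(-6t) - C_2e^(t), y(t) = -C_1e^(-6t)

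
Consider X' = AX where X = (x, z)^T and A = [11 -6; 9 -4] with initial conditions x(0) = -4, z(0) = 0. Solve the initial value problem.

Coefficient matrix A = [[11, -6], [9, -4]].
Characteristic polynomial det(A - λI) = λ^2 - 7λ + 10 = 0.
Eigenvalues λ = 5, 2.
For λ=5: (A-λI) row 1 is [6, -6], so an eigenvector is (-1, -1).
For λ=2: (A-λI) row 1 is [9, -6], so an eigenvector is (-2, -3).
General solution: c_1e^(5t)(-1,-1) + c_2e^(2t)(-2,-3).
Applying x(0)=-4, z(0)=0 gives c_1=12, c_2=-4.

x(t) = -12e^(5t) + 8e^(2t), z(t) = -12e^(5t) + 12e^(2t)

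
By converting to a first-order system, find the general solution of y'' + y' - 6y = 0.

Let x_1 = y, x_2 = y'. Then x_1' = x_2 and x_2' = 6x_1 - x_2.
A = [[0,1],[6,-1]]; det(A-λI) = λ^2 + λ - 6.
Eigenvalues λ = -3, 2 with eigenvectors (1,-3), (1,2).

y(t) = K_1e^(-3t) + K_2e^(2t)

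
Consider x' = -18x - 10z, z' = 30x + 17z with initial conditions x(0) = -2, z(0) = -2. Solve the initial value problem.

x(t) = 10e^(2t) - 12e^(-3t), z(t) = -20e^(2t) + 18e^(-3t)

Coefficient matrix A = [[-18, -10], [30, 17]].
Characteristic polynomial det(A - λI) = λ^2 + λ - 6 = 0.
Eigenvalues λ = -3, 2.
For λ=-3: (A-λI) row 1 is [-15, -10], so an eigenvector is (-2, 3).
For λ=2: (A-λI) row 1 is [-20, -10], so an eigenvector is (-1, 2).
General solution: C_1e^(-3t)(-2,3) + C_2e^(2t)(-1,2).
Applying x(0)=-2, z(0)=-2 gives C_1=6, C_2=-10.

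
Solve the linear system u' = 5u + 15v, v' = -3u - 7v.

u(t) = -2c_1e^(-t)sin(3t) - c_1e^(-t)cos(3t) - c_2e^(-t)sin(3t) + 2c_2e^(-t)cos(3t), v(t) = c_1e^(-t)sin(3t) - c_2e^(-t)cos(3t)

Coefficient matrix A = [[5, 15], [-3, -7]].
Characteristic polynomial det(A - λI) = λ^2 + 2λ + 10 = 0.
Eigenvalues λ = -1 ± 3i (complex conjugate pair).
For λ=-1+3i: an eigenvector is (-1,0) - i(-2,1) = (-1 + 2i, 0 - i).
A real fundamental pair from Re and Im of e^((-1+3i)t)v: X_1 = e^(-t)(cos(3t)·(-1,0) + sin(3t)·(-2,1)), X_2 = e^(-t)(sin(3t)·(-1,0) - cos(3t)·(-2,1)).
General solution: c_1X_1 + c_2X_2.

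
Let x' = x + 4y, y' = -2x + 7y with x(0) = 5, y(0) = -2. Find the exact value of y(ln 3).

A = [[1,4],[-2,7]]; eigenvalues λ = 3, 5.
Eigenvectors: (-2,-1) for λ=3, (-1,-1) for λ=5.
From the initial condition, c_1 = -7, c_2 = 9.
y(ln 3) = (-7)(3^3)(-1) + (9)(3^5)(-1) = -1998.

-1998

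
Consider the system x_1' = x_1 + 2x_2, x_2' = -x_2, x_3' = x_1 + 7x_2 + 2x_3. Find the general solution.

Coefficient matrix A = [[1, 2, 0], [0, -1, 0], [1, 7, 2]].
det(A - λI) = 0 gives eigenvalues λ = -1, 1, 2.
For λ=-1: eigenvector (-1,1,-2).
For λ=1: eigenvector (-1,0,1).
For λ=2: eigenvector (0,0,1).
General solution: C_1e^(-t)(-1,1,-2) + C_2e^(t)(-1,0,1) + C_3e^(2t)(0,0,1).

x_1(t) = -C_1e^(-t) - C_2e^(t), x_2(t) = C_1e^(-t), x_3(t) = -2C_1e^(-t) + C_2e^(t) + C_3e^(2t)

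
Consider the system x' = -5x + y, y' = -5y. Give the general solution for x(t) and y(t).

Coefficient matrix A = [[-5, 1], [0, -5]].
Characteristic polynomial det(A - λI) = λ^2 + 10λ + 25 = 0.
Single eigenvalue λ = -5 with algebraic multiplicity 2.
Eigenvector v = (-1,0); generalized eigenvector w with (A-λI)w=v is (2,-1).
General solution: e^(-5t)[C_1·v + C_2·(t·v + w)].

x(t) = -C_1e^(-5t) - C_2te^(-5t) + 2C_2e^(-5t), y(t) = -C_2e^(-5t)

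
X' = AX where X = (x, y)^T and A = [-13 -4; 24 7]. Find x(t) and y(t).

Coefficient matrix A = [[-13, -4], [24, 7]].
Characteristic polynomial det(A - λI) = λ^2 + 6λ + 5 = 0.
Eigenvalues λ = -1, -5.
For λ=-1: (A-λI) row 1 is [-12, -4], so an eigenvector is (1, -3).
For λ=-5: (A-λI) row 1 is [-8, -4], so an eigenvector is (-1, 2).
General solution: c_1e^(-t)(1,-3) + c_2e^(-5t)(-1,2).

x(t) = c_1e^(-t) - c_2e^(-5t), y(t) = -3c_1e^(-t) + 2c_2e^(-5t)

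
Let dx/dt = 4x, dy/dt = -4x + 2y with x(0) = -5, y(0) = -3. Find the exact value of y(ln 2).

A = [[4,0],[-4,2]]; eigenvalues λ = 2, 4.
Eigenvectors: (0,1) for λ=2, (-1,2) for λ=4.
From the initial condition, c_1 = -13, c_2 = 5.
y(ln 2) = (-13)(2^2)(1) + (5)(2^4)(2) = 108.

108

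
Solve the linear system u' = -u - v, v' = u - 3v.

u(t) = -K_1e^(-2t) - K_2te^(-2t) - 3K_2e^(-2t), v(t) = -K_1e^(-2t) - K_2te^(-2t) - 2K_2e^(-2t)

Coefficient matrix A = [[-1, -1], [1, -3]].
Characteristic polynomial det(A - λI) = λ^2 + 4λ + 4 = 0.
Single eigenvalue λ = -2 with algebraic multiplicity 2.
Eigenvector v = (-1,-1); generalized eigenvector w with (A-λI)w=v is (-3,-2).
General solution: e^(-2t)[K_1·v + K_2·(t·v + w)].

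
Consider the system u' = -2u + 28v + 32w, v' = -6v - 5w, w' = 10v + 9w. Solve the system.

u(t) = c_1e^(-2t) - 6c_2e^(4t) - 4c_3e^(-t), v(t) = c_2e^(4t) + c_3e^(-t), w(t) = -2c_2e^(4t) - c_3e^(-t)

Coefficient matrix A = [[-2, 28, 32], [0, -6, -5], [0, 10, 9]].
det(A - λI) = 0 gives eigenvalues λ = -2, 4, -1.
For λ=-2: eigenvector (1,0,0).
For λ=4: eigenvector (-6,1,-2).
For λ=-1: eigenvector (-4,1,-1).
General solution: c_1e^(-2t)(1,0,0) + c_2e^(4t)(-6,1,-2) + c_3e^(-t)(-4,1,-1).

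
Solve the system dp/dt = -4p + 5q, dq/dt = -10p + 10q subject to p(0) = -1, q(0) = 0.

p(t) = 7e^(3t)sin(t) - e^(3t)cos(t), q(t) = 10e^(3t)sin(t)

Coefficient matrix A = [[-4, 5], [-10, 10]].
Characteristic polynomial det(A - λI) = λ^2 - 6λ + 10 = 0.
Eigenvalues λ = 3 ± i (complex conjugate pair).
For λ=3+i: an eigenvector is (-1,-1) - i(2,3) = (-1 - 2i, -1 - 3i).
A real fundamental pair from Re and Im of e^((3+i)t)v: X_1 = e^(3t)(cos(t)·(-1,-1) + sin(t)·(2,3)), X_2 = e^(3t)(sin(t)·(-1,-1) - cos(t)·(2,3)).
General solution: c_1X_1 + c_2X_2.
Applying p(0)=-1, q(0)=0 gives c_1=3, c_2=-1.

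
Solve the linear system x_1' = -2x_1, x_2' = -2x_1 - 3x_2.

Coefficient matrix A = [[-2, 0], [-2, -3]].
Characteristic polynomial det(A - λI) = λ^2 + 5λ + 6 = 0.
Eigenvalues λ = -3, -2.
For λ=-3: (A-λI) row 1 is [1, 0], so an eigenvector is (0, 1).
For λ=-2: (A-λI) row 2 is [-2, -1], so an eigenvector is (1, -2).
General solution: K_1e^(-3t)(0,1) + K_2e^(-2t)(1,-2).

x_1(t) = K_2e^(-2t), x_2(t) = K_1e^(-3t) - 2K_2e^(-2t)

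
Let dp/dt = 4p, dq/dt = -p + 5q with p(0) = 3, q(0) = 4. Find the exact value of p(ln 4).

768

A = [[4,0],[-1,5]]; eigenvalues λ = 4, 5.
Eigenvectors: (1,1) for λ=4, (0,-1) for λ=5.
From the initial condition, c_1 = 3, c_2 = -1.
p(ln 4) = (3)(4^4)(1) + (-1)(4^5)(0) = 768.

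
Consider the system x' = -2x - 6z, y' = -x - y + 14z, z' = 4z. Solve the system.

x(t) = C_1e^(-2t) - C_2e^(4t), y(t) = C_1e^(-2t) + 3C_2e^(4t) + C_3e^(-t), z(t) = C_2e^(4t)

Coefficient matrix A = [[-2, 0, -6], [-1, -1, 14], [0, 0, 4]].
det(A - λI) = 0 gives eigenvalues λ = -2, 4, -1.
For λ=-2: eigenvector (1,1,0).
For λ=4: eigenvector (-1,3,1).
For λ=-1: eigenvector (0,1,0).
General solution: C_1e^(-2t)(1,1,0) + C_2e^(4t)(-1,3,1) + C_3e^(-t)(0,1,0).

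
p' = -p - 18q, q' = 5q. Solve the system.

p(t) = 3C_1e^(5t) + C_2e^(-t), q(t) = -C_1e^(5t)

Coefficient matrix A = [[-1, -18], [0, 5]].
Characteristic polynomial det(A - λI) = λ^2 - 4λ - 5 = 0.
Eigenvalues λ = 5, -1.
For λ=5: (A-λI) row 1 is [-6, -18], so an eigenvector is (3, -1).
For λ=-1: (A-λI) row 1 is [0, -18], so an eigenvector is (1, 0).
General solution: C_1e^(5t)(3,-1) + C_2e^(-t)(1,0).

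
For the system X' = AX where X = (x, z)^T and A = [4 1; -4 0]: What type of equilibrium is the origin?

unstable improper node

A = [[4,1],[-4,0]]; det(A-λI) = λ^2 - 4λ + 4.
repeated λ = 2 with a single eigenvector.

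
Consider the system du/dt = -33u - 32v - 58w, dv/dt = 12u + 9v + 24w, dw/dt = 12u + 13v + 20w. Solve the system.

u(t) = 5C_1e^(3t) - 2C_2e^(-4t) + 3C_3e^(-3t), v(t) = -2C_1e^(3t) - C_3e^(-3t), w(t) = -2C_1e^(3t) + C_2e^(-4t) - C_3e^(-3t)

Coefficient matrix A = [[-33, -32, -58], [12, 9, 24], [12, 13, 20]].
det(A - λI) = 0 gives eigenvalues λ = 3, -4, -3.
For λ=3: eigenvector (5,-2,-2).
For λ=-4: eigenvector (-2,0,1).
For λ=-3: eigenvector (3,-1,-1).
General solution: C_1e^(3t)(5,-2,-2) + C_2e^(-4t)(-2,0,1) + C_3e^(-3t)(3,-1,-1).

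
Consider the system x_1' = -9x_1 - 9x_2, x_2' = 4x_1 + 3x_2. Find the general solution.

x_1(t) = -3c_1e^(-3t) - 3c_2te^(-3t) - c_2e^(-3t), x_2(t) = 2c_1e^(-3t) + 2c_2te^(-3t) + c_2e^(-3t)

Coefficient matrix A = [[-9, -9], [4, 3]].
Characteristic polynomial det(A - λI) = λ^2 + 6λ + 9 = 0.
Single eigenvalue λ = -3 with algebraic multiplicity 2.
Eigenvector v = (-3,2); generalized eigenvector w with (A-λI)w=v is (-1,1).
General solution: e^(-3t)[c_1·v + c_2·(t·v + w)].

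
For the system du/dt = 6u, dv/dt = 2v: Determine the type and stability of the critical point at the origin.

unstable node

A = [[6,0],[0,2]]; det(A-λI) = λ^2 - 8λ + 12.
λ = 2, 6: both positive.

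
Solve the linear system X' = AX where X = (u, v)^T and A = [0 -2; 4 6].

Coefficient matrix A = [[0, -2], [4, 6]].
Characteristic polynomial det(A - λI) = λ^2 - 6λ + 8 = 0.
Eigenvalues λ = 4, 2.
For λ=4: (A-λI) row 1 is [-4, -2], so an eigenvector is (-1, 2).
For λ=2: (A-λI) row 1 is [-2, -2], so an eigenvector is (1, -1).
General solution: K_1e^(4t)(-1,2) + K_2e^(2t)(1,-1).

u(t) = -K_1e^(4t) + K_2e^(2t), v(t) = 2K_1e^(4t) - K_2e^(2t)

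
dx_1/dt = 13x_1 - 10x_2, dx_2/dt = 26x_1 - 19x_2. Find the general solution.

Coefficient matrix A = [[13, -10], [26, -19]].
Characteristic polynomial det(A - λI) = λ^2 + 6λ + 13 = 0.
Eigenvalues λ = -3 ± 2i (complex conjugate pair).
For λ=-3+2i: an eigenvector is (1,2) - i(-2,-3) = (1 + 2i, 2 + 3i).
A real fundamental pair from Re and Im of e^((-3+2i)t)v: X_1 = e^(-3t)(cos(2t)·(1,2) + sin(2t)·(-2,-3)), X_2 = e^(-3t)(sin(2t)·(1,2) - cos(2t)·(-2,-3)).
General solution: K_1X_1 + K_2X_2.

x_1(t) = -2K_1e^(-3t)sin(2t) + K_1e^(-3t)cos(2t) + K_2e^(-3t)sin(2t) + 2K_2e^(-3t)cos(2t), x_2(t) = -3K_1e^(-3t)sin(2t) + 2K_1e^(-3t)cos(2t) + 2K_2e^(-3t)sin(2t) + 3K_2e^(-3t)cos(2t)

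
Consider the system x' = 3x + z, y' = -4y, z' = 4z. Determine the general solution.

Coefficient matrix A = [[3, 0, 1], [0, -4, 0], [0, 0, 4]].
det(A - λI) = 0 gives eigenvalues λ = 3, -4, 4.
For λ=3: eigenvector (1,0,0).
For λ=-4: eigenvector (0,1,0).
For λ=4: eigenvector (1,0,1).
General solution: c_1e^(3t)(1,0,0) + c_2e^(-4t)(0,1,0) + c_3e^(4t)(1,0,1).

x(t) = c_1e^(3t) + c_3e^(4t), y(t) = c_2e^(-4t), z(t) = c_3e^(4t)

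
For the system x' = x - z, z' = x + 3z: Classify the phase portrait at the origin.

A = [[1,-1],[1,3]]; det(A-λI) = λ^2 - 4λ + 4.
repeated λ = 2 with a single eigenvector.

unstable improper node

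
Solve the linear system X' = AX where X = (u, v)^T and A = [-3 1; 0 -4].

Coefficient matrix A = [[-3, 1], [0, -4]].
Characteristic polynomial det(A - λI) = λ^2 + 7λ + 12 = 0.
Eigenvalues λ = -3, -4.
For λ=-3: (A-λI) row 1 is [0, 1], so an eigenvector is (1, 0).
For λ=-4: (A-λI) row 1 is [1, 1], so an eigenvector is (1, -1).
General solution: c_1e^(-3t)(1,0) + c_2e^(-4t)(1,-1).

u(t) = c_1e^(-3t) + c_2e^(-4t), v(t) = -c_2e^(-4t)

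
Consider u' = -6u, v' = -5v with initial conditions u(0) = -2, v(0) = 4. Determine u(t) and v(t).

u(t) = -2e^(-6t), v(t) = 4e^(-5t)

Coefficient matrix A = [[-6, 0], [0, -5]].
Characteristic polynomial det(A - λI) = λ^2 + 11λ + 30 = 0.
Eigenvalues λ = -5, -6.
For λ=-5: (A-λI) row 1 is [-1, 0], so an eigenvector is (0, -1).
For λ=-6: (A-λI) row 2 is [0, 1], so an eigenvector is (1, 0).
General solution: K_1e^(-5t)(0,-1) + K_2e^(-6t)(1,0).
Applying u(0)=-2, v(0)=4 gives K_1=-4, K_2=-2.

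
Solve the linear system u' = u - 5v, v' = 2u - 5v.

Coefficient matrix A = [[1, -5], [2, -5]].
Characteristic polynomial det(A - λI) = λ^2 + 4λ + 5 = 0.
Eigenvalues λ = -2 ± i (complex conjugate pair).
For λ=-2+i: an eigenvector is (-1,-1) - i(2,1) = (-1 - 2i, -1 - i).
A real fundamental pair from Re and Im of e^((-2+i)t)v: X_1 = e^(-2t)(cos(t)·(-1,-1) + sin(t)·(2,1)), X_2 = e^(-2t)(sin(t)·(-1,-1) - cos(t)·(2,1)).
General solution: C_1X_1 + C_2X_2.

u(t) = 2C_1e^(-2t)sin(t) - C_1e^(-2t)cos(t) - C_2e^(-2t)sin(t) - 2C_2e^(-2t)cos(t), v(t) = C_1e^(-2t)sin(t) - C_1e^(-2t)cos(t) - C_2e^(-2t)sin(t) - C_2e^(-2t)cos(t)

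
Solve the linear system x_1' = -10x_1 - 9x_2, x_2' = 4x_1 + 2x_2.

x_1(t) = 3c_1e^(-4t) + 3c_2te^(-4t) - 2c_2e^(-4t), x_2(t) = -2c_1e^(-4t) - 2c_2te^(-4t) + c_2e^(-4t)

Coefficient matrix A = [[-10, -9], [4, 2]].
Characteristic polynomial det(A - λI) = λ^2 + 8λ + 16 = 0.
Single eigenvalue λ = -4 with algebraic multiplicity 2.
Eigenvector v = (3,-2); generalized eigenvector w with (A-λI)w=v is (-2,1).
General solution: e^(-4t)[c_1·v + c_2·(t·v + w)].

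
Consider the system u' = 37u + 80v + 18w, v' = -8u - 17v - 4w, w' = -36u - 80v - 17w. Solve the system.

Coefficient matrix A = [[37, 80, 18], [-8, -17, -4], [-36, -80, -17]].
det(A - λI) = 0 gives eigenvalues λ = 1, -1, 3.
For λ=1: eigenvector (-1,0,2).
For λ=-1: eigenvector (-4,1,4).
For λ=3: eigenvector (-5,1,5).
General solution: C_1e^(t)(-1,0,2) + C_2e^(-t)(-4,1,4) + C_3e^(3t)(-5,1,5).

u(t) = -C_1e^(t) - 4C_2e^(-t) - 5C_3e^(3t), v(t) = C_2e^(-t) + C_3e^(3t), w(t) = 2C_1e^(t) + 4C_2e^(-t) + 5C_3e^(3t)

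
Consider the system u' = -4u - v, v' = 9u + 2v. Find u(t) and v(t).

u(t) = -C_1e^(-t) - C_2te^(-t), v(t) = 3C_1e^(-t) + 3C_2te^(-t) + C_2e^(-t)

Coefficient matrix A = [[-4, -1], [9, 2]].
Characteristic polynomial det(A - λI) = λ^2 + 2λ + 1 = 0.
Single eigenvalue λ = -1 with algebraic multiplicity 2.
Eigenvector v = (-1,3); generalized eigenvector w with (A-λI)w=v is (0,1).
General solution: e^(-t)[C_1·v + C_2·(t·v + w)].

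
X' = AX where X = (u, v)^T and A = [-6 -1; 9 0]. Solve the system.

Coefficient matrix A = [[-6, -1], [9, 0]].
Characteristic polynomial det(A - λI) = λ^2 + 6λ + 9 = 0.
Single eigenvalue λ = -3 with algebraic multiplicity 2.
Eigenvector v = (1,-3); generalized eigenvector w with (A-λI)w=v is (-1,2).
General solution: e^(-3t)[c_1·v + c_2·(t·v + w)].

u(t) = c_1e^(-3t) + c_2te^(-3t) - c_2e^(-3t), v(t) = -3c_1e^(-3t) - 3c_2te^(-3t) + 2c_2e^(-3t)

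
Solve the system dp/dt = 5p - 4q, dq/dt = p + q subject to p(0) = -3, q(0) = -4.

p(t) = 10te^(3t) - 3e^(3t), q(t) = 5te^(3t) - 4e^(3t)

Coefficient matrix A = [[5, -4], [1, 1]].
Characteristic polynomial det(A - λI) = λ^2 - 6λ + 9 = 0.
Single eigenvalue λ = 3 with algebraic multiplicity 2.
Eigenvector v = (2,1); generalized eigenvector w with (A-λI)w=v is (1,0).
General solution: e^(3t)[c_1·v + c_2·(t·v + w)].
Applying p(0)=-3, q(0)=-4 gives c_1=-4, c_2=5.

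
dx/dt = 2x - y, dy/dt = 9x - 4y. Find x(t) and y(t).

x(t) = C_1e^(-t) + C_2te^(-t) + C_2e^(-t), y(t) = 3C_1e^(-t) + 3C_2te^(-t) + 2C_2e^(-t)

Coefficient matrix A = [[2, -1], [9, -4]].
Characteristic polynomial det(A - λI) = λ^2 + 2λ + 1 = 0.
Single eigenvalue λ = -1 with algebraic multiplicity 2.
Eigenvector v = (1,3); generalized eigenvector w with (A-λI)w=v is (1,2).
General solution: e^(-t)[C_1·v + C_2·(t·v + w)].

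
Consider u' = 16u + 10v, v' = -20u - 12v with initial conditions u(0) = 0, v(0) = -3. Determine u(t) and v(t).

u(t) = -15e^(2t)sin(2t), v(t) = 21e^(2t)sin(2t) - 3e^(2t)cos(2t)

Coefficient matrix A = [[16, 10], [-20, -12]].
Characteristic polynomial det(A - λI) = λ^2 - 4λ + 8 = 0.
Eigenvalues λ = 2 ± 2i (complex conjugate pair).
For λ=2+2i: an eigenvector is (1,-1) - i(2,-3) = (1 - 2i, -1 + 3i).
A real fundamental pair from Re and Im of e^((2+2i)t)v: X_1 = e^(2t)(cos(2t)·(1,-1) + sin(2t)·(2,-3)), X_2 = e^(2t)(sin(2t)·(1,-1) - cos(2t)·(2,-3)).
General solution: C_1X_1 + C_2X_2.
Applying u(0)=0, v(0)=-3 gives C_1=-6, C_2=-3.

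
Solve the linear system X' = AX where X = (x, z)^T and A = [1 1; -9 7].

Coefficient matrix A = [[1, 1], [-9, 7]].
Characteristic polynomial det(A - λI) = λ^2 - 8λ + 16 = 0.
Single eigenvalue λ = 4 with algebraic multiplicity 2.
Eigenvector v = (1,3); generalized eigenvector w with (A-λI)w=v is (0,1).
General solution: e^(4t)[K_1·v + K_2·(t·v + w)].

x(t) = K_1e^(4t) + K_2te^(4t), z(t) = 3K_1e^(4t) + 3K_2te^(4t) + K_2e^(4t)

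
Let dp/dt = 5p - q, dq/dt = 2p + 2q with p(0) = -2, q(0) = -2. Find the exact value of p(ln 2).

-32

A = [[5,-1],[2,2]]; eigenvalues λ = 4, 3.
Eigenvectors: (-1,-1) for λ=4, (1,2) for λ=3.
From the initial condition, c_1 = 2, c_2 = 0.
p(ln 2) = (2)(2^4)(-1) + (0)(2^3)(1) = -32.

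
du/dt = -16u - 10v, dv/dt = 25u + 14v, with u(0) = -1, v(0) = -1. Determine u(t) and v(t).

Coefficient matrix A = [[-16, -10], [25, 14]].
Characteristic polynomial det(A - λI) = λ^2 + 2λ + 26 = 0.
Eigenvalues λ = -1 ± 5i (complex conjugate pair).
For λ=-1+5i: an eigenvector is (-1,1) - i(1,-2) = (-1 - i, 1 + 2i).
A real fundamental pair from Re and Im of e^((-1+5i)t)v: X_1 = e^(-t)(cos(5t)·(-1,1) + sin(5t)·(1,-2)), X_2 = e^(-t)(sin(5t)·(-1,1) - cos(5t)·(1,-2)).
General solution: K_1X_1 + K_2X_2.
Applying u(0)=-1, v(0)=-1 gives K_1=3, K_2=-2.

u(t) = 5e^(-t)sin(5t) - e^(-t)cos(5t), v(t) = -8e^(-t)sin(5t) - e^(-t)cos(5t)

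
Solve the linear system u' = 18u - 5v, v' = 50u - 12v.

u(t) = C_1e^(3t)cos(5t) + C_2e^(3t)sin(5t), v(t) = C_1e^(3t)sin(5t) + 3C_1e^(3t)cos(5t) + 3C_2e^(3t)sin(5t) - C_2e^(3t)cos(5t)

Coefficient matrix A = [[18, -5], [50, -12]].
Characteristic polynomial det(A - λI) = λ^2 - 6λ + 34 = 0.
Eigenvalues λ = 3 ± 5i (complex conjugate pair).
For λ=3+5i: an eigenvector is (1,3) - i(0,1) = (1, 3 - i).
A real fundamental pair from Re and Im of e^((3+5i)t)v: X_1 = e^(3t)(cos(5t)·(1,3) + sin(5t)·(0,1)), X_2 = e^(3t)(sin(5t)·(1,3) - cos(5t)·(0,1)).
General solution: C_1X_1 + C_2X_2.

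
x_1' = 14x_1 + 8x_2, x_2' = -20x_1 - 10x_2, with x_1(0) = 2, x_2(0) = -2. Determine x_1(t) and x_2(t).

x_1(t) = 2e^(2t)sin(4t) + 2e^(2t)cos(4t), x_2(t) = -4e^(2t)sin(4t) - 2e^(2t)cos(4t)

Coefficient matrix A = [[14, 8], [-20, -10]].
Characteristic polynomial det(A - λI) = λ^2 - 4λ + 20 = 0.
Eigenvalues λ = 2 ± 4i (complex conjugate pair).
For λ=2+4i: an eigenvector is (-1,1) - i(-1,2) = (-1 + i, 1 - 2i).
A real fundamental pair from Re and Im of e^((2+4i)t)v: X_1 = e^(2t)(cos(4t)·(-1,1) + sin(4t)·(-1,2)), X_2 = e^(2t)(sin(4t)·(-1,1) - cos(4t)·(-1,2)).
General solution: C_1X_1 + C_2X_2.
Applying x_1(0)=2, x_2(0)=-2 gives C_1=-2, C_2=0.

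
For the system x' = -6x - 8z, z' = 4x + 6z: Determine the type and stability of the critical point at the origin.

saddle

A = [[-6,-8],[4,6]]; det(A-λI) = λ^2 - 4.
λ = -2, 2: opposite signs.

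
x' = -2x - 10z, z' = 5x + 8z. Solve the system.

x(t) = -C_1e^(3t)sin(5t) + C_1e^(3t)cos(5t) + C_2e^(3t)sin(5t) + C_2e^(3t)cos(5t), z(t) = C_1e^(3t)sin(5t) - C_2e^(3t)cos(5t)

Coefficient matrix A = [[-2, -10], [5, 8]].
Characteristic polynomial det(A - λI) = λ^2 - 6λ + 34 = 0.
Eigenvalues λ = 3 ± 5i (complex conjugate pair).
For λ=3+5i: an eigenvector is (1,0) - i(-1,1) = (1 + i, 0 - i).
A real fundamental pair from Re and Im of e^((3+5i)t)v: X_1 = e^(3t)(cos(5t)·(1,0) + sin(5t)·(-1,1)), X_2 = e^(3t)(sin(5t)·(1,0) - cos(5t)·(-1,1)).
General solution: C_1X_1 + C_2X_2.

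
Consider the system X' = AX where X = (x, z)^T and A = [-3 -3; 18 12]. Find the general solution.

Coefficient matrix A = [[-3, -3], [18, 12]].
Characteristic polynomial det(A - λI) = λ^2 - 9λ + 18 = 0.
Eigenvalues λ = 6, 3.
For λ=6: (A-λI) row 1 is [-9, -3], so an eigenvector is (1, -3).
For λ=3: (A-λI) row 1 is [-6, -3], so an eigenvector is (1, -2).
General solution: C_1e^(6t)(1,-3) + C_2e^(3t)(1,-2).

x(t) = C_1e^(6t) + C_2e^(3t), z(t) = -3C_1e^(6t) - 2C_2e^(3t)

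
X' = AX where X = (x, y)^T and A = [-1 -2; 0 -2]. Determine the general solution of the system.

Coefficient matrix A = [[-1, -2], [0, -2]].
Characteristic polynomial det(A - λI) = λ^2 + 3λ + 2 = 0.
Eigenvalues λ = -1, -2.
For λ=-1: (A-λI) row 1 is [0, -2], so an eigenvector is (1, 0).
For λ=-2: (A-λI) row 1 is [1, -2], so an eigenvector is (2, 1).
General solution: c_1e^(-t)(1,0) + c_2e^(-2t)(2,1).

x(t) = c_1e^(-t) + 2c_2e^(-2t), y(t) = c_2e^(-2t)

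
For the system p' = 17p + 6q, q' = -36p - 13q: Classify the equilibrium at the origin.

saddle

A = [[17,6],[-36,-13]]; det(A-λI) = λ^2 - 4λ - 5.
λ = -1, 5: opposite signs.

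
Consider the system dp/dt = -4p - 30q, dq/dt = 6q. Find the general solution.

p(t) = -3c_1e^(6t) - c_2e^(-4t), q(t) = c_1e^(6t)

Coefficient matrix A = [[-4, -30], [0, 6]].
Characteristic polynomial det(A - λI) = λ^2 - 2λ - 24 = 0.
Eigenvalues λ = 6, -4.
For λ=6: (A-λI) row 1 is [-10, -30], so an eigenvector is (-3, 1).
For λ=-4: (A-λI) row 1 is [0, -30], so an eigenvector is (-1, 0).
General solution: c_1e^(6t)(-3,1) + c_2e^(-4t)(-1,0).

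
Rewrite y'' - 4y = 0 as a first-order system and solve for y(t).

Let x_1 = y, x_2 = y'. Then x_1' = x_2 and x_2' = 4x_1.
A = [[0,1],[4,0]]; det(A-λI) = λ^2 - 4.
Eigenvalues λ = 2, -2 with eigenvectors (1,2), (1,-2).

y(t) = c_1e^(2t) + c_2e^(-2t)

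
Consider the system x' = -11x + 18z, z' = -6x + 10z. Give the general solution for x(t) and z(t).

x(t) = -2K_1e^(-2t) + 3K_2e^(t), z(t) = -K_1e^(-2t) + 2K_2e^(t)

Coefficient matrix A = [[-11, 18], [-6, 10]].
Characteristic polynomial det(A - λI) = λ^2 + λ - 2 = 0.
Eigenvalues λ = -2, 1.
For λ=-2: (A-λI) row 1 is [-9, 18], so an eigenvector is (-2, -1).
For λ=1: (A-λI) row 1 is [-12, 18], so an eigenvector is (3, 2).
General solution: K_1e^(-2t)(-2,-1) + K_2e^(t)(3,2).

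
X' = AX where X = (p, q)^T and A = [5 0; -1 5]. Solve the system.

Coefficient matrix A = [[5, 0], [-1, 5]].
Characteristic polynomial det(A - λI) = λ^2 - 10λ + 25 = 0.
Single eigenvalue λ = 5 with algebraic multiplicity 2.
Eigenvector v = (0,1); generalized eigenvector w with (A-λI)w=v is (-1,3).
General solution: e^(5t)[K_1·v + K_2·(t·v + w)].

p(t) = -K_2e^(5t), q(t) = K_1e^(5t) + K_2te^(5t) + 3K_2e^(5t)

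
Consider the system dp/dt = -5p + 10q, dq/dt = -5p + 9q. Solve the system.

p(t) = -c_1e^(2t)sin(t) + 3c_1e^(2t)cos(t) + 3c_2e^(2t)sin(t) + c_2e^(2t)cos(t), q(t) = -c_1e^(2t)sin(t) + 2c_1e^(2t)cos(t) + 2c_2e^(2t)sin(t) + c_2e^(2t)cos(t)

Coefficient matrix A = [[-5, 10], [-5, 9]].
Characteristic polynomial det(A - λI) = λ^2 - 4λ + 5 = 0.
Eigenvalues λ = 2 ± i (complex conjugate pair).
For λ=2+i: an eigenvector is (3,2) - i(-1,-1) = (3 + i, 2 + i).
A real fundamental pair from Re and Im of e^((2+i)t)v: X_1 = e^(2t)(cos(t)·(3,2) + sin(t)·(-1,-1)), X_2 = e^(2t)(sin(t)·(3,2) - cos(t)·(-1,-1)).
General solution: c_1X_1 + c_2X_2.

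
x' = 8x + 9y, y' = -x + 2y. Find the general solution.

x(t) = -3c_1e^(5t) - 3c_2te^(5t) - c_2e^(5t), y(t) = c_1e^(5t) + c_2te^(5t)

Coefficient matrix A = [[8, 9], [-1, 2]].
Characteristic polynomial det(A - λI) = λ^2 - 10λ + 25 = 0.
Single eigenvalue λ = 5 with algebraic multiplicity 2.
Eigenvector v = (-3,1); generalized eigenvector w with (A-λI)w=v is (-1,0).
General solution: e^(5t)[c_1·v + c_2·(t·v + w)].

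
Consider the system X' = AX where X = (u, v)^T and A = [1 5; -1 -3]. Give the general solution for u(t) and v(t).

u(t) = -c_1e^(-t)sin(t) + 2c_1e^(-t)cos(t) + 2c_2e^(-t)sin(t) + c_2e^(-t)cos(t), v(t) = -c_1e^(-t)cos(t) - c_2e^(-t)sin(t)

Coefficient matrix A = [[1, 5], [-1, -3]].
Characteristic polynomial det(A - λI) = λ^2 + 2λ + 2 = 0.
Eigenvalues λ = -1 ± i (complex conjugate pair).
For λ=-1+i: an eigenvector is (2,-1) - i(-1,0) = (2 + i, -1).
A real fundamental pair from Re and Im of e^((-1+i)t)v: X_1 = e^(-t)(cos(t)·(2,-1) + sin(t)·(-1,0)), X_2 = e^(-t)(sin(t)·(2,-1) - cos(t)·(-1,0)).
General solution: c_1X_1 + c_2X_2.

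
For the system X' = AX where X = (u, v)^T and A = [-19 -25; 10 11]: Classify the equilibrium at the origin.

stable spiral

A = [[-19,-25],[10,11]]; det(A-λI) = λ^2 + 8λ + 41.
λ = -4 ± 5i: negative real part.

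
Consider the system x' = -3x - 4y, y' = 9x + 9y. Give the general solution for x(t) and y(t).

x(t) = 2c_1e^(3t) + 2c_2te^(3t) + c_2e^(3t), y(t) = -3c_1e^(3t) - 3c_2te^(3t) - 2c_2e^(3t)

Coefficient matrix A = [[-3, -4], [9, 9]].
Characteristic polynomial det(A - λI) = λ^2 - 6λ + 9 = 0.
Single eigenvalue λ = 3 with algebraic multiplicity 2.
Eigenvector v = (2,-3); generalized eigenvector w with (A-λI)w=v is (1,-2).
General solution: e^(3t)[c_1·v + c_2·(t·v + w)].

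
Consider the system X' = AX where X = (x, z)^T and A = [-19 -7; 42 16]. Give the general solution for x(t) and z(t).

Coefficient matrix A = [[-19, -7], [42, 16]].
Characteristic polynomial det(A - λI) = λ^2 + 3λ - 10 = 0.
Eigenvalues λ = 2, -5.
For λ=2: (A-λI) row 1 is [-21, -7], so an eigenvector is (1, -3).
For λ=-5: (A-λI) row 1 is [-14, -7], so an eigenvector is (1, -2).
General solution: c_1e^(2t)(1,-3) + c_2e^(-5t)(1,-2).

x(t) = c_1e^(2t) + c_2e^(-5t), z(t) = -3c_1e^(2t) - 2c_2e^(-5t)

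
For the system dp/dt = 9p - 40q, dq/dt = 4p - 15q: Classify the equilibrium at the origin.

A = [[9,-40],[4,-15]]; det(A-λI) = λ^2 + 6λ + 25.
λ = -3 ± 4i: negative real part.

stable spiral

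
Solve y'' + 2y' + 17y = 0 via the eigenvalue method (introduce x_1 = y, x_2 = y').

y(t) = K_1e^(-t)cos(4t) + K_2e^(-t)sin(4t)

Let x_1 = y, x_2 = y'. Then x_1' = x_2 and x_2' = -17x_1 - 2x_2.
A = [[0,1],[-17,-2]]; det(A-λI) = λ^2 + 2λ + 17.
Eigenvalues λ = -1 ± 4i.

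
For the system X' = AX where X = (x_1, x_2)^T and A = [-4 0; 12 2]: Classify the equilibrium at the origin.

A = [[-4,0],[12,2]]; det(A-λI) = λ^2 + 2λ - 8.
λ = 2, -4: opposite signs.

saddle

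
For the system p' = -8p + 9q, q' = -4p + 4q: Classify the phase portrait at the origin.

stable improper node

A = [[-8,9],[-4,4]]; det(A-λI) = λ^2 + 4λ + 4.
repeated λ = -2 with a single eigenvector.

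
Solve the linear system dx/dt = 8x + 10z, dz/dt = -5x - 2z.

x(t) = c_1e^(3t)sin(5t) - c_1e^(3t)cos(5t) - c_2e^(3t)sin(5t) - c_2e^(3t)cos(5t), z(t) = c_1e^(3t)cos(5t) + c_2e^(3t)sin(5t)

Coefficient matrix A = [[8, 10], [-5, -2]].
Characteristic polynomial det(A - λI) = λ^2 - 6λ + 34 = 0.
Eigenvalues λ = 3 ± 5i (complex conjugate pair).
For λ=3+5i: an eigenvector is (-1,1) - i(1,0) = (-1 - i, 1).
A real fundamental pair from Re and Im of e^((3+5i)t)v: X_1 = e^(3t)(cos(5t)·(-1,1) + sin(5t)·(1,0)), X_2 = e^(3t)(sin(5t)·(-1,1) - cos(5t)·(1,0)).
General solution: c_1X_1 + c_2X_2.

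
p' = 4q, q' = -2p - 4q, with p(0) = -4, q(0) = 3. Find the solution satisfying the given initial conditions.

p(t) = 2e^(-2t)sin(2t) - 4e^(-2t)cos(2t), q(t) = e^(-2t)sin(2t) + 3e^(-2t)cos(2t)

Coefficient matrix A = [[0, 4], [-2, -4]].
Characteristic polynomial det(A - λI) = λ^2 + 4λ + 8 = 0.
Eigenvalues λ = -2 ± 2i (complex conjugate pair).
For λ=-2+2i: an eigenvector is (-1,1) - i(1,0) = (-1 - i, 1).
A real fundamental pair from Re and Im of e^((-2+2i)t)v: X_1 = e^(-2t)(cos(2t)·(-1,1) + sin(2t)·(1,0)), X_2 = e^(-2t)(sin(2t)·(-1,1) - cos(2t)·(1,0)).
General solution: C_1X_1 + C_2X_2.
Applying p(0)=-4, q(0)=3 gives C_1=3, C_2=1.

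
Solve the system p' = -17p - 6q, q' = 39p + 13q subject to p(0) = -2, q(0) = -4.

p(t) = 18e^(-2t)sin(3t) - 2e^(-2t)cos(3t), q(t) = -46e^(-2t)sin(3t) - 4e^(-2t)cos(3t)

Coefficient matrix A = [[-17, -6], [39, 13]].
Characteristic polynomial det(A - λI) = λ^2 + 4λ + 13 = 0.
Eigenvalues λ = -2 ± 3i (complex conjugate pair).
For λ=-2+3i: an eigenvector is (1,-2) - i(-1,3) = (1 + i, -2 - 3i).
A real fundamental pair from Re and Im of e^((-2+3i)t)v: X_1 = e^(-2t)(cos(3t)·(1,-2) + sin(3t)·(-1,3)), X_2 = e^(-2t)(sin(3t)·(1,-2) - cos(3t)·(-1,3)).
General solution: c_1X_1 + c_2X_2.
Applying p(0)=-2, q(0)=-4 gives c_1=-10, c_2=8.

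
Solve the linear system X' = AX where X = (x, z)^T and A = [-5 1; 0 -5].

Coefficient matrix A = [[-5, 1], [0, -5]].
Characteristic polynomial det(A - λI) = λ^2 + 10λ + 25 = 0.
Single eigenvalue λ = -5 with algebraic multiplicity 2.
Eigenvector v = (1,0); generalized eigenvector w with (A-λI)w=v is (-3,1).
General solution: e^(-5t)[c_1·v + c_2·(t·v + w)].

x(t) = c_1e^(-5t) + c_2te^(-5t) - 3c_2e^(-5t), z(t) = c_2e^(-5t)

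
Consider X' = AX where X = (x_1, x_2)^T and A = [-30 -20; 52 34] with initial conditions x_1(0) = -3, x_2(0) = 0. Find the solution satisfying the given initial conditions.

x_1(t) = 24e^(2t)sin(4t) - 3e^(2t)cos(4t), x_2(t) = -39e^(2t)sin(4t)

Coefficient matrix A = [[-30, -20], [52, 34]].
Characteristic polynomial det(A - λI) = λ^2 - 4λ + 20 = 0.
Eigenvalues λ = 2 ± 4i (complex conjugate pair).
For λ=2+4i: an eigenvector is (2,-3) - i(-1,2) = (2 + i, -3 - 2i).
A real fundamental pair from Re and Im of e^((2+4i)t)v: X_1 = e^(2t)(cos(4t)·(2,-3) + sin(4t)·(-1,2)), X_2 = e^(2t)(sin(4t)·(2,-3) - cos(4t)·(-1,2)).
General solution: c_1X_1 + c_2X_2.
Applying x_1(0)=-3, x_2(0)=0 gives c_1=-6, c_2=9.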